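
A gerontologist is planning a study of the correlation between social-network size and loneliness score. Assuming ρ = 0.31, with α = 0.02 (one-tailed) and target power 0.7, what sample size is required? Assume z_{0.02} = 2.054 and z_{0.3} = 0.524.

Fisher's z: C = ½·ln((1+r)/(1−r)) = ½·ln(1.8986) = 0.3205.
n = ((z_{α} + z_β)/C)² + 3.
(2.054 + 0.524) / 0.3205 = 2.578 / 0.3205 = 8.044.
n = 8.044² + 3 = 64.70 + 3 = 67.7.
Round up.

n = 68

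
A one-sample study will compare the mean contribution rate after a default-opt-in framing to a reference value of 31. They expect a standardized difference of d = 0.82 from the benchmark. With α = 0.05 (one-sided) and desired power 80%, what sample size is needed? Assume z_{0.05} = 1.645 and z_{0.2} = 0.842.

For a one-sample test: n = ((z_{α} + z_β) / d)².
z_{α} + z_β = 1.645 + 0.842 = 2.487.
n = (2.487 / 0.82)² = 3.033² = 9.20.
Round up.

n = 10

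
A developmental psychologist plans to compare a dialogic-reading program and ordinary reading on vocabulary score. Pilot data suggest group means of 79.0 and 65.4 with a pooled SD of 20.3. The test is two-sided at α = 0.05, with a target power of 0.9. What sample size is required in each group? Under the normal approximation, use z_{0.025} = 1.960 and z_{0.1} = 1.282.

n = 47 per group

Cohen's d = |M₁ − M₂| / SD_pooled = |79.0 − 65.4| / 20.3 = 13.6 / 20.3 = 0.670.
For two independent groups with equal n: n = 2·((z_{α/2} + z_β) / d)².
z_{α/2} + z_β = 1.960 + 1.282 = 3.242.
n = 2 × (3.242 / 0.670)² = 2 × 4.839² = 2 × 23.41 = 46.8.
Round up to the next whole participant.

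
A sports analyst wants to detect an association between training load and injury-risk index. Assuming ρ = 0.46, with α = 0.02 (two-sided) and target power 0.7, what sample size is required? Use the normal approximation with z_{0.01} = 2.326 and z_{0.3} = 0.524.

n = 36

Fisher's z: C = ½·ln((1+r)/(1−r)) = ½·ln(2.7037) = 0.4973.
n = ((z_{α/2} + z_β)/C)² + 3.
(2.326 + 0.524) / 0.4973 = 2.850 / 0.4973 = 5.731.
n = 5.731² + 3 = 32.84 + 3 = 35.8.
Round up.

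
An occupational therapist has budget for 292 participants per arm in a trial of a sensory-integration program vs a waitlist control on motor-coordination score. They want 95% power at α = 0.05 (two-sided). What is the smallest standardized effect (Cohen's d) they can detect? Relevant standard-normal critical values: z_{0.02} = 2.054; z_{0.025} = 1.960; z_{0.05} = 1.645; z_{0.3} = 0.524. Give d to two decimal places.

For two independent groups of n = 292 each: d_min = (z_{α/2} + z_β)·√(2/n).
z-sum = 1.960 + 1.645 = 3.605.
d_min = 3.605 × √(2/292) = 3.605 × 0.0828 = 0.298.

d_min ≈ 0.30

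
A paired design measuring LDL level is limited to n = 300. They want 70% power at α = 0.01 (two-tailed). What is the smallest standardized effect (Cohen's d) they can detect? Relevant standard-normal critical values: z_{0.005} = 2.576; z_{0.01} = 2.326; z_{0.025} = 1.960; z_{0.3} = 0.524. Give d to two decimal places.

For a single sample (or paired design) of n = 300: d_min = (z_{α/2} + z_β)/√n.
z-sum = 2.576 + 0.524 = 3.100.
d_min = 3.100 / √300 = 3.100 / 17.321 = 0.179.

d_min ≈ 0.18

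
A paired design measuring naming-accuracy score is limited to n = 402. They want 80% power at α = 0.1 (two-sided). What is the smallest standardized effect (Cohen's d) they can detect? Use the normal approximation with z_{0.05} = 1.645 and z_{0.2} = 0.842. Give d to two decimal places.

d_min ≈ 0.12

For a single sample (or paired design) of n = 402: d_min = (z_{α/2} + z_β)/√n.
z-sum = 1.645 + 0.842 = 2.487.
d_min = 2.487 / √402 = 2.487 / 20.050 = 0.124.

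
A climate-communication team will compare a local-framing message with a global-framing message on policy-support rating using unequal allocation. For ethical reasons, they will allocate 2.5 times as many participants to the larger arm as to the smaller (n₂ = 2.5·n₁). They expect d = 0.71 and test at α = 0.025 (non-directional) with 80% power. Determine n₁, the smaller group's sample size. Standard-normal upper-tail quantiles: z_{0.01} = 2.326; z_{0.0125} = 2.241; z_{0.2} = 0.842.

With allocation ratio k = n₂/n₁ = 2.5, Var(x̄₁−x̄₂) = σ²(1/n₁ + 1/(k·n₁)) = σ²·(k+1)/(k·n₁).
So n₁ = (1 + 1/k)·((z_{α/2} + z_β)/d)² = 1.400 × (3.083/0.71)².
n₁ = 1.400 × 18.86 = 26.4.
Round up: n₁ = 27, giving n₂ = ⌈2.5 × 27⌉ = ⌈67.5⌉ = 68.

n₁ = 27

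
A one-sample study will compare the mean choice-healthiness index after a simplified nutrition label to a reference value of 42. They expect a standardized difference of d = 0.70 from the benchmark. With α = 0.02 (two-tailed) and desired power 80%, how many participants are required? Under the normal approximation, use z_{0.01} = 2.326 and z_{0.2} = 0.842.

For a one-sample test: n = ((z_{α/2} + z_β) / d)².
z_{α/2} + z_β = 2.326 + 0.842 = 3.168.
n = (3.168 / 0.70)² = 4.526² = 20.48.
Round up.

n = 21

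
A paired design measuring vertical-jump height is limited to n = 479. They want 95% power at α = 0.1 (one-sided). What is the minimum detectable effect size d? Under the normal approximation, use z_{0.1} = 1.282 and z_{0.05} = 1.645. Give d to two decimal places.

For a single sample (or paired design) of n = 479: d_min = (z_{α} + z_β)/√n.
z-sum = 1.282 + 1.645 = 2.927.
d_min = 2.927 / √479 = 2.927 / 21.886 = 0.134.

d_min ≈ 0.13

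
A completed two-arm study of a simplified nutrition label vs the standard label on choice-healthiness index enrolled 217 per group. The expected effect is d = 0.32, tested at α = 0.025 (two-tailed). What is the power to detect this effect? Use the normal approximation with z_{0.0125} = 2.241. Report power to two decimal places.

power ≈ 0.86

For two equal groups, power = Φ(d·√(n/2) − z_{α/2}).
d·√(n/2) = 0.32 × √(217/2) = 0.32 × 10.416 = 3.333.
z_β = 3.333 − 2.241 = 1.092.
Power = Φ(1.092) = 0.863.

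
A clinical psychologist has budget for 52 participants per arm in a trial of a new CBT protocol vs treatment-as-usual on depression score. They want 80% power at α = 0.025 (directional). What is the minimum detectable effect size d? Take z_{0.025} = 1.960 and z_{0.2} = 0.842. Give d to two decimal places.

d_min ≈ 0.55

For two independent groups of n = 52 each: d_min = (z_{α} + z_β)·√(2/n).
z-sum = 1.960 + 0.842 = 2.802.
d_min = 2.802 × √(2/52) = 2.802 × 0.1961 = 0.550.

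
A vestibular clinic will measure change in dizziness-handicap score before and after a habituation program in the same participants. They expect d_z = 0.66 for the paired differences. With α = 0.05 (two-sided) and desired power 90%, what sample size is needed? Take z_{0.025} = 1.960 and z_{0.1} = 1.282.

For a paired (one-sample on differences) test: n = ((z_{α/2} + z_β) / d)².
z_{α/2} + z_β = 1.960 + 1.282 = 3.242.
n = (3.242 / 0.66)² = 4.912² = 24.13.
Round up.

n = 25 pairs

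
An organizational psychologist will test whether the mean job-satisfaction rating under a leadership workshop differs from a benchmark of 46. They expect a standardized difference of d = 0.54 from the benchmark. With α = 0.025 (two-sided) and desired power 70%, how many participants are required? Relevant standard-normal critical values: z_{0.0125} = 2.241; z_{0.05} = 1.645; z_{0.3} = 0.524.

For a one-sample test: n = ((z_{α/2} + z_β) / d)².
z_{α/2} + z_β = 2.241 + 0.524 = 2.765.
n = (2.765 / 0.54)² = 5.120² = 26.22.
Round up.

n = 27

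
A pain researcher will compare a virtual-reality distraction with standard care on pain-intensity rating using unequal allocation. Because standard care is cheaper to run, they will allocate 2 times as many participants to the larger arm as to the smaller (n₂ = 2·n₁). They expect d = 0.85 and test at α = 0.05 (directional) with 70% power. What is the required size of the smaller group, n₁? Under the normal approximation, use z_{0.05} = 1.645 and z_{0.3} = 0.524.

With allocation ratio k = n₂/n₁ = 2, Var(x̄₁−x̄₂) = σ²(1/n₁ + 1/(k·n₁)) = σ²·(k+1)/(k·n₁).
So n₁ = (1 + 1/k)·((z_{α} + z_β)/d)² = 1.500 × (2.169/0.85)².
n₁ = 1.500 × 6.51 = 9.8.
Round up: n₁ = 10, giving n₂ = 2 × 10 = 20.

n₁ = 10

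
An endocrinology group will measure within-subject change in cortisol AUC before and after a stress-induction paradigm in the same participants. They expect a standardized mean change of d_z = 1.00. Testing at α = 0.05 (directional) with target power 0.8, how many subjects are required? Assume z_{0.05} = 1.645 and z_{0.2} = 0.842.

For a paired (one-sample on differences) test: n = ((z_{α} + z_β) / d)².
z_{α} + z_β = 1.645 + 0.842 = 2.487.
n = (2.487 / 1.00)² = 2.487² = 6.19.
Round up.

n = 7 pairs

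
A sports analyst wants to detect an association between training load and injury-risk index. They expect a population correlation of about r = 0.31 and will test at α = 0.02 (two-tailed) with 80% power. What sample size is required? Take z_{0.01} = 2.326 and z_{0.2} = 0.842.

n = 101

Fisher's z: C = ½·ln((1+r)/(1−r)) = ½·ln(1.8986) = 0.3205.
n = ((z_{α/2} + z_β)/C)² + 3.
(2.326 + 0.842) / 0.3205 = 3.168 / 0.3205 = 9.885.
n = 9.885² + 3 = 97.70 + 3 = 100.7.
Round up.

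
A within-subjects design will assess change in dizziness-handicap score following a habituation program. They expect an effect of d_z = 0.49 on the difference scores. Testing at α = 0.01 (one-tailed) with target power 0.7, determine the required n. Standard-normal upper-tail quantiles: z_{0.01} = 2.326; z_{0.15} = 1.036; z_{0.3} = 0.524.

For a paired (one-sample on differences) test: n = ((z_{α} + z_β) / d)².
z_{α} + z_β = 2.326 + 0.524 = 2.850.
n = (2.850 / 0.49)² = 5.816² = 33.83.
Round up.

n = 34 pairs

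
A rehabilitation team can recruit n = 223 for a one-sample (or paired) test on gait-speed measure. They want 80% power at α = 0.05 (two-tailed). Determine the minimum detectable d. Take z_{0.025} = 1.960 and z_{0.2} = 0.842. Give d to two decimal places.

For a single sample (or paired design) of n = 223: d_min = (z_{α/2} + z_β)/√n.
z-sum = 1.960 + 0.842 = 2.802.
d_min = 2.802 / √223 = 2.802 / 14.933 = 0.188.

d_min ≈ 0.19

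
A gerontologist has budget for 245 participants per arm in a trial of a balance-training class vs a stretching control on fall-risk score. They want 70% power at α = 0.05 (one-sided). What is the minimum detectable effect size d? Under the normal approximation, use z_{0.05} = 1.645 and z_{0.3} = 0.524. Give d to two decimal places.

For two independent groups of n = 245 each: d_min = (z_{α} + z_β)·√(2/n).
z-sum = 1.645 + 0.524 = 2.169.
d_min = 2.169 × √(2/245) = 2.169 × 0.0904 = 0.196.

d_min ≈ 0.20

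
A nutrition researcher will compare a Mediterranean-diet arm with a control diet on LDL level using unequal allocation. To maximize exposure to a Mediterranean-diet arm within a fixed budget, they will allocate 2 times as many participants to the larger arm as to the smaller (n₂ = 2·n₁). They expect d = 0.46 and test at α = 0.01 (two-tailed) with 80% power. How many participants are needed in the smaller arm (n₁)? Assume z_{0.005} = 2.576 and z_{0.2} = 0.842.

n₁ = 83

With allocation ratio k = n₂/n₁ = 2, Var(x̄₁−x̄₂) = σ²(1/n₁ + 1/(k·n₁)) = σ²·(k+1)/(k·n₁).
So n₁ = (1 + 1/k)·((z_{α/2} + z_β)/d)² = 1.500 × (3.418/0.46)².
n₁ = 1.500 × 55.21 = 82.8.
Round up: n₁ = 83, giving n₂ = 2 × 83 = 166.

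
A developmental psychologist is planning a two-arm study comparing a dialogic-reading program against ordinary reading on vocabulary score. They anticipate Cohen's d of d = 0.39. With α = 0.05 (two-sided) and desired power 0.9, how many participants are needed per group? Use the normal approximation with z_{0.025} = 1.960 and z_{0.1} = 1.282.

n = 139 per group

For two independent groups with equal n: n = 2·((z_{α/2} + z_β) / d)².
z_{α/2} + z_β = 1.960 + 1.282 = 3.242.
n = 2 × (3.242 / 0.39)² = 2 × 8.313² = 2 × 69.10 = 138.2.
Round up to the next whole participant.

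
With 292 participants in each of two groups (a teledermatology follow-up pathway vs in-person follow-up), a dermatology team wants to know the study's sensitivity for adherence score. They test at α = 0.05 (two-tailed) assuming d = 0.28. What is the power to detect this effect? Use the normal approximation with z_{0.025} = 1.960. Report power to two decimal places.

For two equal groups, power = Φ(d·√(n/2) − z_{α/2}).
d·√(n/2) = 0.28 × √(292/2) = 0.28 × 12.083 = 3.383.
z_β = 3.383 − 1.960 = 1.423.
Power = Φ(1.423) = 0.923.

power ≈ 0.92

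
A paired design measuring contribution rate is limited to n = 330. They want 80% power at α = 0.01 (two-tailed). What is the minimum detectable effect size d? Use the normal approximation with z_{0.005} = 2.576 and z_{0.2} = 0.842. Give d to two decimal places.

d_min ≈ 0.19

For a single sample (or paired design) of n = 330: d_min = (z_{α/2} + z_β)/√n.
z-sum = 2.576 + 0.842 = 3.418.
d_min = 3.418 / √330 = 3.418 / 18.166 = 0.188.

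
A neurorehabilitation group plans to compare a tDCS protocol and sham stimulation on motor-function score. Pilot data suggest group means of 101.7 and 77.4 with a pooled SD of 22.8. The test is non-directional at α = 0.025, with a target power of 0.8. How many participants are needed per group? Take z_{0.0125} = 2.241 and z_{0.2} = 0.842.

n = 17 per group

Cohen's d = |M₁ − M₂| / SD_pooled = |101.7 − 77.4| / 22.8 = 24.3 / 22.8 = 1.066.
For two independent groups with equal n: n = 2·((z_{α/2} + z_β) / d)².
z_{α/2} + z_β = 2.241 + 0.842 = 3.083.
n = 2 × (3.083 / 1.066)² = 2 × 2.892² = 2 × 8.36 = 16.7.
Round up to the next whole participant.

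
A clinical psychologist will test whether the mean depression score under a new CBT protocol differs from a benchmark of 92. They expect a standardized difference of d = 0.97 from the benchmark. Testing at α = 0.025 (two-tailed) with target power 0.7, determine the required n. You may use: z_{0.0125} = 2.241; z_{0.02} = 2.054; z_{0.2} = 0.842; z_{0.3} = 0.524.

For a one-sample test: n = ((z_{α/2} + z_β) / d)².
z_{α/2} + z_β = 2.241 + 0.524 = 2.765.
n = (2.765 / 0.97)² = 2.851² = 8.13.
Round up.

n = 9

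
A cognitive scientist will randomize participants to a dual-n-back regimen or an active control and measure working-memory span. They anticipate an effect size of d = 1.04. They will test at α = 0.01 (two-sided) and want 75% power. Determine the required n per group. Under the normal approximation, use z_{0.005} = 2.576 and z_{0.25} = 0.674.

n = 20 per group

For two independent groups with equal n: n = 2·((z_{α/2} + z_β) / d)².
z_{α/2} + z_β = 2.576 + 0.674 = 3.250.
n = 2 × (3.250 / 1.04)² = 2 × 3.125² = 2 × 9.77 = 19.5.
Round up to the next whole participant.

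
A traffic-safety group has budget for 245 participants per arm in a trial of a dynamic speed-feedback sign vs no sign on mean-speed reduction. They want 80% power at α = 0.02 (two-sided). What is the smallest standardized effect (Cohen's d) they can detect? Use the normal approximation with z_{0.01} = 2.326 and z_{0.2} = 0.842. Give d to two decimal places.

d_min ≈ 0.29

For two independent groups of n = 245 each: d_min = (z_{α/2} + z_β)·√(2/n).
z-sum = 2.326 + 0.842 = 3.168.
d_min = 3.168 × √(2/245) = 3.168 × 0.0904 = 0.286.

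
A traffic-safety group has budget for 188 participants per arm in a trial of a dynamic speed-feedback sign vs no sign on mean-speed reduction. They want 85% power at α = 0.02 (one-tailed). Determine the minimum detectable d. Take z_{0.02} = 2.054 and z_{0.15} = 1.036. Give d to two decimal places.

For two independent groups of n = 188 each: d_min = (z_{α} + z_β)·√(2/n).
z-sum = 2.054 + 1.036 = 3.090.
d_min = 3.090 × √(2/188) = 3.090 × 0.1031 = 0.319.

d_min ≈ 0.32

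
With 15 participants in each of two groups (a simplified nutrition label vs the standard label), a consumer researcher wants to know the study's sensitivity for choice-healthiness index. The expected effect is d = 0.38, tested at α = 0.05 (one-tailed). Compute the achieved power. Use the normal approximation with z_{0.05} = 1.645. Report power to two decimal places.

power ≈ 0.27

For two equal groups, power = Φ(d·√(n/2) − z_{α}).
d·√(n/2) = 0.38 × √(15/2) = 0.38 × 2.739 = 1.041.
z_β = 1.041 − 1.645 = -0.604.
Power = Φ(-0.604) = 0.273.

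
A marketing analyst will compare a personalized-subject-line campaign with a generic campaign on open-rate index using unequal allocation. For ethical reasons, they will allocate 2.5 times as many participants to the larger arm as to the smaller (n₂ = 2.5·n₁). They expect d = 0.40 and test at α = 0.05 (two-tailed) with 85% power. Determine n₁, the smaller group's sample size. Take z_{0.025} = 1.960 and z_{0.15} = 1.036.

With allocation ratio k = n₂/n₁ = 2.5, Var(x̄₁−x̄₂) = σ²(1/n₁ + 1/(k·n₁)) = σ²·(k+1)/(k·n₁).
So n₁ = (1 + 1/k)·((z_{α/2} + z_β)/d)² = 1.400 × (2.996/0.40)².
n₁ = 1.400 × 56.10 = 78.5.
Round up: n₁ = 79, giving n₂ = ⌈2.5 × 79⌉ = ⌈197.5⌉ = 198.

n₁ = 79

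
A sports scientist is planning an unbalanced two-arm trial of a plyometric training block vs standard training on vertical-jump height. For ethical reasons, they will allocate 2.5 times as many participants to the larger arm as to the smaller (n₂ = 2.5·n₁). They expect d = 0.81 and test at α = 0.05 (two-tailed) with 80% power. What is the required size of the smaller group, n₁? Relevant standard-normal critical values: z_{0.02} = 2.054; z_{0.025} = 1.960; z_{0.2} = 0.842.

With allocation ratio k = n₂/n₁ = 2.5, Var(x̄₁−x̄₂) = σ²(1/n₁ + 1/(k·n₁)) = σ²·(k+1)/(k·n₁).
So n₁ = (1 + 1/k)·((z_{α/2} + z_β)/d)² = 1.400 × (2.802/0.81)².
n₁ = 1.400 × 11.97 = 16.8.
Round up: n₁ = 17, giving n₂ = ⌈2.5 × 17⌉ = ⌈42.5⌉ = 43.

n₁ = 17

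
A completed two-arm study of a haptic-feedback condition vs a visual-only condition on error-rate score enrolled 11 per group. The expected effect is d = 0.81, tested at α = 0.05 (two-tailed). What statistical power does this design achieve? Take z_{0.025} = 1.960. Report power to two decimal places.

power ≈ 0.48

For two equal groups, power = Φ(d·√(n/2) − z_{α/2}).
d·√(n/2) = 0.81 × √(11/2) = 0.81 × 2.345 = 1.900.
z_β = 1.900 − 1.960 = -0.060.
Power = Φ(-0.060) = 0.476.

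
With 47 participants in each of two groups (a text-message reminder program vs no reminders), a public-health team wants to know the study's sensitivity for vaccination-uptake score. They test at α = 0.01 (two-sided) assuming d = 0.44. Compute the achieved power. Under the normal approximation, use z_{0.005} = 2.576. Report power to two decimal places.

power ≈ 0.33

For two equal groups, power = Φ(d·√(n/2) − z_{α/2}).
d·√(n/2) = 0.44 × √(47/2) = 0.44 × 4.848 = 2.133.
z_β = 2.133 − 2.576 = -0.443.
Power = Φ(-0.443) = 0.329.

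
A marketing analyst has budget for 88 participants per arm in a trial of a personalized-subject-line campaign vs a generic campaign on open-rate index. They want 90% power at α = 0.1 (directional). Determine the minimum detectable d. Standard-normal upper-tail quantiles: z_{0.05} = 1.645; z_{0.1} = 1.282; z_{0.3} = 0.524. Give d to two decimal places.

For two independent groups of n = 88 each: d_min = (z_{α} + z_β)·√(2/n).
z-sum = 1.282 + 1.282 = 2.564.
d_min = 2.564 × √(2/88) = 2.564 × 0.1508 = 0.387.

d_min ≈ 0.39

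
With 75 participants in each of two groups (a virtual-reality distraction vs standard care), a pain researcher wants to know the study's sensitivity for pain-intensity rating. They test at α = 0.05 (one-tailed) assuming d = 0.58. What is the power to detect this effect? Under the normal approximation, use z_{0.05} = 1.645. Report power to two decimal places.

power ≈ 0.97

For two equal groups, power = Φ(d·√(n/2) − z_{α}).
d·√(n/2) = 0.58 × √(75/2) = 0.58 × 6.124 = 3.552.
z_β = 3.552 − 1.645 = 1.907.
Power = Φ(1.907) = 0.972.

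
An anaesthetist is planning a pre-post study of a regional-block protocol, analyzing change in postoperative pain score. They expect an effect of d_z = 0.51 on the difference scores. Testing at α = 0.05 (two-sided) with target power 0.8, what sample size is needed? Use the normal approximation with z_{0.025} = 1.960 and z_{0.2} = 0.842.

n = 31 pairs

For a paired (one-sample on differences) test: n = ((z_{α/2} + z_β) / d)².
z_{α/2} + z_β = 1.960 + 0.842 = 2.802.
n = (2.802 / 0.51)² = 5.494² = 30.19.
Round up.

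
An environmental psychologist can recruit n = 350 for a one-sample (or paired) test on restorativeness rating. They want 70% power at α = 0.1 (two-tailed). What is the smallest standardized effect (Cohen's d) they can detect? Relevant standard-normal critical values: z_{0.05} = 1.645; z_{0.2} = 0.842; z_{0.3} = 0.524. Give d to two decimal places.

For a single sample (or paired design) of n = 350: d_min = (z_{α/2} + z_β)/√n.
z-sum = 1.645 + 0.524 = 2.169.
d_min = 2.169 / √350 = 2.169 / 18.708 = 0.116.

d_min ≈ 0.12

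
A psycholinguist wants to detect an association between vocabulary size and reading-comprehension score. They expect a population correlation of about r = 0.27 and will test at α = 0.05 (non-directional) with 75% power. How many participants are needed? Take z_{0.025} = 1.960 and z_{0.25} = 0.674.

Fisher's z: C = ½·ln((1+r)/(1−r)) = ½·ln(1.7397) = 0.2769.
n = ((z_{α/2} + z_β)/C)² + 3.
(1.960 + 0.674) / 0.2769 = 2.634 / 0.2769 = 9.512.
n = 9.512² + 3 = 90.49 + 3 = 93.5.
Round up.

n = 94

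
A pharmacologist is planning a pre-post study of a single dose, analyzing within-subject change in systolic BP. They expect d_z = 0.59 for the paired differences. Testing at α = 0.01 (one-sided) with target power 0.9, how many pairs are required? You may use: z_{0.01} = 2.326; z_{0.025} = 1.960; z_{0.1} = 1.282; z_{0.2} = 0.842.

n = 38 pairs

For a paired (one-sample on differences) test: n = ((z_{α} + z_β) / d)².
z_{α} + z_β = 2.326 + 1.282 = 3.608.
n = (3.608 / 0.59)² = 6.115² = 37.40.
Round up.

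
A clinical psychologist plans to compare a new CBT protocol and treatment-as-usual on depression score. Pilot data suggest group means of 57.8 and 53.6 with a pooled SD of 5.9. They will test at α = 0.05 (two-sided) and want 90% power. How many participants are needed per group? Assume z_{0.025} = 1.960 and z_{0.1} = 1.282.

n = 42 per group

Cohen's d = |M₁ − M₂| / SD_pooled = |57.8 − 53.6| / 5.9 = 4.2 / 5.9 = 0.712.
For two independent groups with equal n: n = 2·((z_{α/2} + z_β) / d)².
z_{α/2} + z_β = 1.960 + 1.282 = 3.242.
n = 2 × (3.242 / 0.712)² = 2 × 4.553² = 2 × 20.73 = 41.5.
Round up to the next whole participant.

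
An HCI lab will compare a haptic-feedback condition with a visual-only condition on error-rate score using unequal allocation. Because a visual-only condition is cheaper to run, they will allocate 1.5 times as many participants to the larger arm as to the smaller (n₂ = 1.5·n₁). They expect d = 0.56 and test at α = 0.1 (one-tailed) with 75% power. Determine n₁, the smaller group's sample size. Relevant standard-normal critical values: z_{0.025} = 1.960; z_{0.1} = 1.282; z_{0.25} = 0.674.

With allocation ratio k = n₂/n₁ = 1.5, Var(x̄₁−x̄₂) = σ²(1/n₁ + 1/(k·n₁)) = σ²·(k+1)/(k·n₁).
So n₁ = (1 + 1/k)·((z_{α} + z_β)/d)² = 1.667 × (1.956/0.56)².
n₁ = 1.667 × 12.20 = 20.3.
Round up: n₁ = 21, giving n₂ = ⌈1.5 × 21⌉ = ⌈31.5⌉ = 32.

n₁ = 21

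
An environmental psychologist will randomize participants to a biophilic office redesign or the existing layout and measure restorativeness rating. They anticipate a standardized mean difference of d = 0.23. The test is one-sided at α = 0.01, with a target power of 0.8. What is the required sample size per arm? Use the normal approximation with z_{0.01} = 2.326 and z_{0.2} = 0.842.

For two independent groups with equal n: n = 2·((z_{α} + z_β) / d)².
z_{α} + z_β = 2.326 + 0.842 = 3.168.
n = 2 × (3.168 / 0.23)² = 2 × 13.774² = 2 × 189.72 = 379.4.
Round up to the next whole participant.

n = 380 per group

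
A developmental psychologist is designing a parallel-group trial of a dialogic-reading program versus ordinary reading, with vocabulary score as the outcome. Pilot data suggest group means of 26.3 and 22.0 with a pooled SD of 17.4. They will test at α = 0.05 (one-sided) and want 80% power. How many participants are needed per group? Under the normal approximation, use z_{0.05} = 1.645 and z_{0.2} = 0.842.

Cohen's d = |M₁ − M₂| / SD_pooled = |26.3 − 22.0| / 17.4 = 4.3 / 17.4 = 0.247.
For two independent groups with equal n: n = 2·((z_{α} + z_β) / d)².
z_{α} + z_β = 1.645 + 0.842 = 2.487.
n = 2 × (2.487 / 0.247)² = 2 × 10.069² = 2 × 101.38 = 202.8.
Round up to the next whole participant.

n = 203 per group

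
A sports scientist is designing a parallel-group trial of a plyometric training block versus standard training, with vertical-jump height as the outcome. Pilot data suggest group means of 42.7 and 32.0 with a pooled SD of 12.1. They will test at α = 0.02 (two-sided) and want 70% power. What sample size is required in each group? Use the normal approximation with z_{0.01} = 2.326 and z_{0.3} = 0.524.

n = 21 per group

Cohen's d = |M₁ − M₂| / SD_pooled = |42.7 − 32.0| / 12.1 = 10.7 / 12.1 = 0.884.
For two independent groups with equal n: n = 2·((z_{α/2} + z_β) / d)².
z_{α/2} + z_β = 2.326 + 0.524 = 2.850.
n = 2 × (2.850 / 0.884)² = 2 × 3.224² = 2 × 10.39 = 20.8.
Round up to the next whole participant.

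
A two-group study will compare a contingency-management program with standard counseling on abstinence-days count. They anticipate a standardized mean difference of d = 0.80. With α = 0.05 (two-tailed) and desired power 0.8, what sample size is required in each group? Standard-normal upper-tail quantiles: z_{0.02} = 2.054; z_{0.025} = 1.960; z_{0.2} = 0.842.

n = 25 per group

For two independent groups with equal n: n = 2·((z_{α/2} + z_β) / d)².
z_{α/2} + z_β = 1.960 + 0.842 = 2.802.
n = 2 × (2.802 / 0.80)² = 2 × 3.502² = 2 × 12.27 = 24.5.
Round up to the next whole participant.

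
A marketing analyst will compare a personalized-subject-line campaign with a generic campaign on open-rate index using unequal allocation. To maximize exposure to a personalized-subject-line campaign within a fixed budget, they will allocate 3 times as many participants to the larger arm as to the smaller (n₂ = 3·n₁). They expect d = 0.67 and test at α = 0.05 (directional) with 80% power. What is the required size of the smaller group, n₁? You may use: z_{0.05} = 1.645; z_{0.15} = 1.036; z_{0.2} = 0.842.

n₁ = 19

With allocation ratio k = n₂/n₁ = 3, Var(x̄₁−x̄₂) = σ²(1/n₁ + 1/(k·n₁)) = σ²·(k+1)/(k·n₁).
So n₁ = (1 + 1/k)·((z_{α} + z_β)/d)² = 1.333 × (2.487/0.67)².
n₁ = 1.333 × 13.78 = 18.4.
Round up: n₁ = 19, giving n₂ = 3 × 19 = 57.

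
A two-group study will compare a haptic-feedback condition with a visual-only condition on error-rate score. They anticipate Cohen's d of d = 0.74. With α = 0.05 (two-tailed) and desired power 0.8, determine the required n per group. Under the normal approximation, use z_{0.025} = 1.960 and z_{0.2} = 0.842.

For two independent groups with equal n: n = 2·((z_{α/2} + z_β) / d)².
z_{α/2} + z_β = 1.960 + 0.842 = 2.802.
n = 2 × (2.802 / 0.74)² = 2 × 3.786² = 2 × 14.34 = 28.7.
Round up to the next whole participant.

n = 29 per group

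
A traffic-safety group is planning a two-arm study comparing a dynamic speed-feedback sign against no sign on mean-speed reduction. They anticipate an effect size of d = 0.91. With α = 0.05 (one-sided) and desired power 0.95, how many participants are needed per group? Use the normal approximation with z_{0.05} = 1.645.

n = 27 per group

For two independent groups with equal n: n = 2·((z_{α} + z_β) / d)².
z_{α} + z_β = 1.645 + 1.645 = 3.290.
n = 2 × (3.290 / 0.91)² = 2 × 3.615² = 2 × 13.07 = 26.1.
Round up to the next whole participant.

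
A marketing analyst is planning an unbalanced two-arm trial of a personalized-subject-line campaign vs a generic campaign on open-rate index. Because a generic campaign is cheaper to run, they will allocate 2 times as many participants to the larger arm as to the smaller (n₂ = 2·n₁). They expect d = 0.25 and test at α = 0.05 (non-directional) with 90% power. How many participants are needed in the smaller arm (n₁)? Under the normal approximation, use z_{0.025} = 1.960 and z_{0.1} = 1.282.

n₁ = 253

With allocation ratio k = n₂/n₁ = 2, Var(x̄₁−x̄₂) = σ²(1/n₁ + 1/(k·n₁)) = σ²·(k+1)/(k·n₁).
So n₁ = (1 + 1/k)·((z_{α/2} + z_β)/d)² = 1.500 × (3.242/0.25)².
n₁ = 1.500 × 168.17 = 252.3.
Round up: n₁ = 253, giving n₂ = 2 × 253 = 506.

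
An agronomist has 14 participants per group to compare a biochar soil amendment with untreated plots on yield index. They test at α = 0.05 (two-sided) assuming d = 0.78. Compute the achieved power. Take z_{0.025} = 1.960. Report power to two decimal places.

power ≈ 0.54

For two equal groups, power = Φ(d·√(n/2) − z_{α/2}).
d·√(n/2) = 0.78 × √(14/2) = 0.78 × 2.646 = 2.064.
z_β = 2.064 − 1.960 = 0.104.
Power = Φ(0.104) = 0.541.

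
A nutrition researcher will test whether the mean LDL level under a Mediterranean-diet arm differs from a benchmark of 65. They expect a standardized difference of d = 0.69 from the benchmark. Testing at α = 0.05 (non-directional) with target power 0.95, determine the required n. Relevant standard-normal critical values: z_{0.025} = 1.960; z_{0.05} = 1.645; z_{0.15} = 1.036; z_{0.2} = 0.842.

For a one-sample test: n = ((z_{α/2} + z_β) / d)².
z_{α/2} + z_β = 1.960 + 1.645 = 3.605.
n = (3.605 / 0.69)² = 5.225² = 27.30.
Round up.

n = 28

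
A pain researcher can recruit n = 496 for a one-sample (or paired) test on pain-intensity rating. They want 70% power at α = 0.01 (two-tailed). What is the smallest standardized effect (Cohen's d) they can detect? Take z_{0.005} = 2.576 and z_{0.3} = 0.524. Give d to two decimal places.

d_min ≈ 0.14

For a single sample (or paired design) of n = 496: d_min = (z_{α/2} + z_β)/√n.
z-sum = 2.576 + 0.524 = 3.100.
d_min = 3.100 / √496 = 3.100 / 22.271 = 0.139.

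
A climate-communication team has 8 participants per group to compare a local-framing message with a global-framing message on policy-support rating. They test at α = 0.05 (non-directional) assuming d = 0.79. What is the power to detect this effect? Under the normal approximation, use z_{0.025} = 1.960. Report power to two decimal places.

power ≈ 0.35

For two equal groups, power = Φ(d·√(n/2) − z_{α/2}).
d·√(n/2) = 0.79 × √(8/2) = 0.79 × 2.000 = 1.580.
z_β = 1.580 − 1.960 = -0.380.
Power = Φ(-0.380) = 0.352.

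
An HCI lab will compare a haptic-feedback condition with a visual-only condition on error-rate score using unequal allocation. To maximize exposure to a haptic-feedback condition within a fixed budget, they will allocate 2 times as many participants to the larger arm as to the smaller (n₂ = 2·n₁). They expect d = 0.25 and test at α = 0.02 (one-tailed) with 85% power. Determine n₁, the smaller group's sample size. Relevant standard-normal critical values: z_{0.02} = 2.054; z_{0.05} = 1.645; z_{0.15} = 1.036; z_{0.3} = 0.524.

With allocation ratio k = n₂/n₁ = 2, Var(x̄₁−x̄₂) = σ²(1/n₁ + 1/(k·n₁)) = σ²·(k+1)/(k·n₁).
So n₁ = (1 + 1/k)·((z_{α} + z_β)/d)² = 1.500 × (3.090/0.25)².
n₁ = 1.500 × 152.77 = 229.2.
Round up: n₁ = 230, giving n₂ = 2 × 230 = 460.

n₁ = 230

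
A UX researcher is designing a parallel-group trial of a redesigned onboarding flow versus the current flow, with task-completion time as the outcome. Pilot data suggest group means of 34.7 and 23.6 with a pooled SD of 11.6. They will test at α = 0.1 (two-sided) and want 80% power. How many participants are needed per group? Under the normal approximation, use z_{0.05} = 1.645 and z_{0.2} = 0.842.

Cohen's d = |M₁ − M₂| / SD_pooled = |34.7 − 23.6| / 11.6 = 11.1 / 11.6 = 0.957.
For two independent groups with equal n: n = 2·((z_{α/2} + z_β) / d)².
z_{α/2} + z_β = 1.645 + 0.842 = 2.487.
n = 2 × (2.487 / 0.957)² = 2 × 2.599² = 2 × 6.75 = 13.5.
Round up to the next whole participant.

n = 14 per group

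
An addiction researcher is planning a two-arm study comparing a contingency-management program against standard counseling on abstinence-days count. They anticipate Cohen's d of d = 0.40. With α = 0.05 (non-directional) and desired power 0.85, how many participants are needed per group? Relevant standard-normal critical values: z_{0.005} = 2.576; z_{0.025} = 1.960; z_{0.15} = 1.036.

For two independent groups with equal n: n = 2·((z_{α/2} + z_β) / d)².
z_{α/2} + z_β = 1.960 + 1.036 = 2.996.
n = 2 × (2.996 / 0.40)² = 2 × 7.490² = 2 × 56.10 = 112.2.
Round up to the next whole participant.

n = 113 per group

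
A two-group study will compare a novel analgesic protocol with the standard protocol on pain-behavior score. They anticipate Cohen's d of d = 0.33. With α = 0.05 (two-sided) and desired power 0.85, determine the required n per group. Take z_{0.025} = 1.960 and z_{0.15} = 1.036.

For two independent groups with equal n: n = 2·((z_{α/2} + z_β) / d)².
z_{α/2} + z_β = 1.960 + 1.036 = 2.996.
n = 2 × (2.996 / 0.33)² = 2 × 9.079² = 2 × 82.42 = 164.8.
Round up to the next whole participant.

n = 165 per group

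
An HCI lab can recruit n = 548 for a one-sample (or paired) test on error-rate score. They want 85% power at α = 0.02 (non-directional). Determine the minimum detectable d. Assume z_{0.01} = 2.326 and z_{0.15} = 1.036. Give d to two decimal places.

For a single sample (or paired design) of n = 548: d_min = (z_{α/2} + z_β)/√n.
z-sum = 2.326 + 1.036 = 3.362.
d_min = 3.362 / √548 = 3.362 / 23.409 = 0.144.

d_min ≈ 0.14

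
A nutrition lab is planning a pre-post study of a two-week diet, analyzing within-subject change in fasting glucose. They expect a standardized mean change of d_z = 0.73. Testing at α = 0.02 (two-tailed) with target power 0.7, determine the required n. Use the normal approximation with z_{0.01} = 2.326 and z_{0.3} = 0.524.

For a paired (one-sample on differences) test: n = ((z_{α/2} + z_β) / d)².
z_{α/2} + z_β = 2.326 + 0.524 = 2.850.
n = (2.850 / 0.73)² = 3.904² = 15.24.
Round up.

n = 16 pairs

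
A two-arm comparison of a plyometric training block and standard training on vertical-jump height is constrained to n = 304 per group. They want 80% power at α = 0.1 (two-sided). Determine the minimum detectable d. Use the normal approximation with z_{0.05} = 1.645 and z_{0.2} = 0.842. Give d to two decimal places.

For two independent groups of n = 304 each: d_min = (z_{α/2} + z_β)·√(2/n).
z-sum = 1.645 + 0.842 = 2.487.
d_min = 2.487 × √(2/304) = 2.487 × 0.0811 = 0.202.

d_min ≈ 0.20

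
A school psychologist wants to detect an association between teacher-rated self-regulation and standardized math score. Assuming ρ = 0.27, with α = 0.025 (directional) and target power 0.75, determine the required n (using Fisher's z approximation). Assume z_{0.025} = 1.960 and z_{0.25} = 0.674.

n = 94

Fisher's z: C = ½·ln((1+r)/(1−r)) = ½·ln(1.7397) = 0.2769.
n = ((z_{α} + z_β)/C)² + 3.
(1.960 + 0.674) / 0.2769 = 2.634 / 0.2769 = 9.512.
n = 9.512² + 3 = 90.49 + 3 = 93.5.
Round up.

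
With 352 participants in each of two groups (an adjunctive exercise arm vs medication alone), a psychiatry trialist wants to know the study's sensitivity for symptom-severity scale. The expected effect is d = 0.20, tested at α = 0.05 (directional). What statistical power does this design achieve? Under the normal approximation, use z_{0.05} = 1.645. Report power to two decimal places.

For two equal groups, power = Φ(d·√(n/2) − z_{α}).
d·√(n/2) = 0.20 × √(352/2) = 0.20 × 13.266 = 2.653.
z_β = 2.653 − 1.645 = 1.008.
Power = Φ(1.008) = 0.843.

power ≈ 0.84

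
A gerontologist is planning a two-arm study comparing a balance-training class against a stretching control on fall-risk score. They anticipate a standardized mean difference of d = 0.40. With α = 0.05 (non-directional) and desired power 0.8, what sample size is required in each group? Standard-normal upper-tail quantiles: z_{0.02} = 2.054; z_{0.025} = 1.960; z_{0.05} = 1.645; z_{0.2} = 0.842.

For two independent groups with equal n: n = 2·((z_{α/2} + z_β) / d)².
z_{α/2} + z_β = 1.960 + 0.842 = 2.802.
n = 2 × (2.802 / 0.40)² = 2 × 7.005² = 2 × 49.07 = 98.1.
Round up to the next whole participant.

n = 99 per group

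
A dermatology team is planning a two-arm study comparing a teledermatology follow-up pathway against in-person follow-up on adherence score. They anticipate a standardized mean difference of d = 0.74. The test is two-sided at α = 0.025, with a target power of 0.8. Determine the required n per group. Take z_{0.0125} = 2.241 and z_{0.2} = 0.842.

n = 35 per group

For two independent groups with equal n: n = 2·((z_{α/2} + z_β) / d)².
z_{α/2} + z_β = 2.241 + 0.842 = 3.083.
n = 2 × (3.083 / 0.74)² = 2 × 4.166² = 2 × 17.36 = 34.7.
Round up to the next whole participant.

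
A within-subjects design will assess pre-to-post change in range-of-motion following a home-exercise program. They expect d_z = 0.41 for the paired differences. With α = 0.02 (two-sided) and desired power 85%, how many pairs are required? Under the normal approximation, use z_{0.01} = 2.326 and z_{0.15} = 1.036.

For a paired (one-sample on differences) test: n = ((z_{α/2} + z_β) / d)².
z_{α/2} + z_β = 2.326 + 1.036 = 3.362.
n = (3.362 / 0.41)² = 8.200² = 67.24.
Round up.

n = 68 pairs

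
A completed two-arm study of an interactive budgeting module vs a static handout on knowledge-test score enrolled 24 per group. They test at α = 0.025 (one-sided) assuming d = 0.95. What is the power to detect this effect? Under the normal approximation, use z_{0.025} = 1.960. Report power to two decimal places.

power ≈ 0.91

For two equal groups, power = Φ(d·√(n/2) − z_{α}).
d·√(n/2) = 0.95 × √(24/2) = 0.95 × 3.464 = 3.291.
z_β = 3.291 − 1.960 = 1.331.
Power = Φ(1.331) = 0.908.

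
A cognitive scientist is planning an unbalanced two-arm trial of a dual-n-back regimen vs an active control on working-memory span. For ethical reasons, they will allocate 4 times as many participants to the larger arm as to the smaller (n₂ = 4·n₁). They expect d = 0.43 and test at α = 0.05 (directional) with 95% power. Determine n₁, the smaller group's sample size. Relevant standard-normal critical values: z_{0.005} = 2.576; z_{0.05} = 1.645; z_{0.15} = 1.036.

With allocation ratio k = n₂/n₁ = 4, Var(x̄₁−x̄₂) = σ²(1/n₁ + 1/(k·n₁)) = σ²·(k+1)/(k·n₁).
So n₁ = (1 + 1/k)·((z_{α} + z_β)/d)² = 1.250 × (3.290/0.43)².
n₁ = 1.250 × 58.54 = 73.2.
Round up: n₁ = 74, giving n₂ = 4 × 74 = 296.

n₁ = 74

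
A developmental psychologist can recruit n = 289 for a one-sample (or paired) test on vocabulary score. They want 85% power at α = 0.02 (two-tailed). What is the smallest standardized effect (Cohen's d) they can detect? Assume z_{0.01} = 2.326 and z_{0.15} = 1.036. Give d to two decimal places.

d_min ≈ 0.20

For a single sample (or paired design) of n = 289: d_min = (z_{α/2} + z_β)/√n.
z-sum = 2.326 + 1.036 = 3.362.
d_min = 3.362 / √289 = 3.362 / 17.000 = 0.198.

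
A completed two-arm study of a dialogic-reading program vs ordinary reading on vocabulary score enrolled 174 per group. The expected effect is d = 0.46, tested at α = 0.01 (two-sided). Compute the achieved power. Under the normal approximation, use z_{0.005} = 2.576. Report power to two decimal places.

For two equal groups, power = Φ(d·√(n/2) − z_{α/2}).
d·√(n/2) = 0.46 × √(174/2) = 0.46 × 9.327 = 4.291.
z_β = 4.291 − 2.576 = 1.715.
Power = Φ(1.715) = 0.957.

power ≈ 0.96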